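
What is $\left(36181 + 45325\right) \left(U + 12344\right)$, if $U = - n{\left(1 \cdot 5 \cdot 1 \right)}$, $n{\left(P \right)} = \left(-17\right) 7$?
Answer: $1015809278$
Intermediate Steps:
$n{\left(P \right)} = -119$
$U = 119$ ($U = \left(-1\right) \left(-119\right) = 119$)
$\left(36181 + 45325\right) \left(U + 12344\right) = \left(36181 + 45325\right) \left(119 + 12344\right) = 81506 \cdot 12463 = 1015809278$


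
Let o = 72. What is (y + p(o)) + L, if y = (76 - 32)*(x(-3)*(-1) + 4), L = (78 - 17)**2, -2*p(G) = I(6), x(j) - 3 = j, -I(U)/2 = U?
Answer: 3903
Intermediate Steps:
I(U) = -2*U
x(j) = 3 + j
p(G) = 6 (p(G) = -(-1)*6 = -1/2*(-12) = 6)
L = 3721 (L = 61**2 = 3721)
y = 176 (y = (76 - 32)*((3 - 3)*(-1) + 4) = 44*(0*(-1) + 4) = 44*(0 + 4) = 44*4 = 176)
(y + p(o)) + L = (176 + 6) + 3721 = 182 + 3721 = 3903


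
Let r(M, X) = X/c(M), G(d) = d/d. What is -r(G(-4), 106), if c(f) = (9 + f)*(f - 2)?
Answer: 53/5 ≈ 10.600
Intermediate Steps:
c(f) = (-2 + f)*(9 + f) (c(f) = (9 + f)*(-2 + f) = (-2 + f)*(9 + f))
G(d) = 1
r(M, X) = X/(-18 + M² + 7*M)
-r(G(-4), 106) = -106/(-18 + 1² + 7*1) = -106/(-18 + 1 + 7) = -106/(-10) = -106*(-1)/10 = -1*(-53/5) = 53/5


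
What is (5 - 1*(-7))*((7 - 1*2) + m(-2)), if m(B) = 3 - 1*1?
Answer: 84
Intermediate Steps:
m(B) = 2 (m(B) = 3 - 1 = 2)
(5 - 1*(-7))*((7 - 1*2) + m(-2)) = (5 - 1*(-7))*((7 - 1*2) + 2) = (5 + 7)*((7 - 2) + 2) = 12*(5 + 2) = 12*7 = 84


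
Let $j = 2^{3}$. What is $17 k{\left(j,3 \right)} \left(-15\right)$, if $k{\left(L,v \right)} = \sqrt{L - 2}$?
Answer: $- 255 \sqrt{6} \approx -624.62$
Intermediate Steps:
$j = 8$
$k{\left(L,v \right)} = \sqrt{-2 + L}$
$17 k{\left(j,3 \right)} \left(-15\right) = 17 \sqrt{-2 + 8} \left(-15\right) = 17 \sqrt{6} \left(-15\right) = - 255 \sqrt{6}$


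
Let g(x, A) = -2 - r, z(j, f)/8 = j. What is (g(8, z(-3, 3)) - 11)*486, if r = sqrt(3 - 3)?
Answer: -6318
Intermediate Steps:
r = 0 (r = sqrt(0) = 0)
z(j, f) = 8*j
g(x, A) = -2 (g(x, A) = -2 - 1*0 = -2 + 0 = -2)
(g(8, z(-3, 3)) - 11)*486 = (-2 - 11)*486 = -13*486 = -6318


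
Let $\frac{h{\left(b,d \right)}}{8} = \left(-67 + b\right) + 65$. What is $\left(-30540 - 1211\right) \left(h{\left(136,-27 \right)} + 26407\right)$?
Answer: $-872485729$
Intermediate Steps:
$h{\left(b,d \right)} = -16 + 8 b$ ($h{\left(b,d \right)} = 8 \left(\left(-67 + b\right) + 65\right) = 8 \left(-2 + b\right) = -16 + 8 b$)
$\left(-30540 - 1211\right) \left(h{\left(136,-27 \right)} + 26407\right) = \left(-30540 - 1211\right) \left(\left(-16 + 8 \cdot 136\right) + 26407\right) = - 31751 \left(\left(-16 + 1088\right) + 26407\right) = - 31751 \left(1072 + 26407\right) = \left(-31751\right) 27479 = -872485729$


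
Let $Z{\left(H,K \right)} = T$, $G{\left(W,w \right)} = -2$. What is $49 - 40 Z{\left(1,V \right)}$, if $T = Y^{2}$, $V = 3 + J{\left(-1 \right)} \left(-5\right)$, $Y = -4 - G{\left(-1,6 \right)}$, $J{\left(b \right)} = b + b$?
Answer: $-111$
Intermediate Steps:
$J{\left(b \right)} = 2 b$
$Y = -2$ ($Y = -4 - -2 = -4 + 2 = -2$)
$V = 13$ ($V = 3 + 2 \left(-1\right) \left(-5\right) = 3 - -10 = 3 + 10 = 13$)
$T = 4$ ($T = \left(-2\right)^{2} = 4$)
$Z{\left(H,K \right)} = 4$
$49 - 40 Z{\left(1,V \right)} = 49 - 160 = -111$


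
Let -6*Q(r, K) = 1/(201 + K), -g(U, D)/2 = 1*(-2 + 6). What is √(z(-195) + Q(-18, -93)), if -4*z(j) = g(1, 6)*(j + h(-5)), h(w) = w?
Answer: I*√518402/36 ≈ 20.0*I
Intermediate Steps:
g(U, D) = -8 (g(U, D) = -2*(-2 + 6) = -2*4 = -8)
Q(r, K) = -1/(6*(201 + K))
z(j) = -10 + 2*j (z(j) = -(-2)*(j - 5) = -(-2)*(-5 + j) = -(40 - 8*j)/4 = -10 + 2*j)
√(z(-195) + Q(-18, -93)) = √((-10 + 2*(-195)) - 1/(1206 + 6*(-93))) = √((-10 - 390) - 1/(1206 - 558)) = √(-400 - 1/648) = √(-259201/648) = I*√518402/36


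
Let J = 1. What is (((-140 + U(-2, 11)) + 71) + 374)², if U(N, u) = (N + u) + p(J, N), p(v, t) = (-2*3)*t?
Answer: 106276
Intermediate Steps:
p(v, t) = -6*t
U(N, u) = u - 5*N (U(N, u) = (N + u) - 6*N = u - 5*N)
(((-140 + U(-2, 11)) + 71) + 374)² = (((-140 + (11 - 5*(-2))) + 71) + 374)² = (((-140 + (11 + 10)) + 71) + 374)² = (((-140 + 21) + 71) + 374)² = ((-119 + 71) + 374)² = (-48 + 374)² = 326² = 106276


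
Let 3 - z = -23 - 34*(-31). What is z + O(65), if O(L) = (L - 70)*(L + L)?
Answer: -1678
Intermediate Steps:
z = -1028 (z = 3 - (-23 - 34*(-31)) = 3 - (-23 + 1054) = 3 - 1*1031 = 3 - 1031 = -1028)
O(L) = 2*L*(-70 + L) (O(L) = (-70 + L)*(2*L) = 2*L*(-70 + L))
z + O(65) = -1028 + 2*65*(-70 + 65) = -1028 + 2*65*(-5) = -1028 - 650 = -1678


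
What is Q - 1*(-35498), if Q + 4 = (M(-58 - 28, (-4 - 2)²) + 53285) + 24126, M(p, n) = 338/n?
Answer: 2032459/18 ≈ 1.1291e+5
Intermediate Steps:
Q = 1393495/18 (Q = -4 + ((338/((-4 - 2)²) + 53285) + 24126) = -4 + ((338/((-6)²) + 53285) + 24126) = -4 + ((338/36 + 53285) + 24126) = -4 + ((338*(1/36) + 53285) + 24126) = -4 + ((169/18 + 53285) + 24126) = -4 + (959299/18 + 24126) = -4 + 1393567/18 = 1393495/18 ≈ 77416.)
Q - 1*(-35498) = 1393495/18 - 1*(-35498) = 1393495/18 + 35498 = 2032459/18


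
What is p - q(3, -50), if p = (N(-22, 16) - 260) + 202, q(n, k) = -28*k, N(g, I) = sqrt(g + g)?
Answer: -1458 + 2*I*sqrt(11) ≈ -1458.0 + 6.6332*I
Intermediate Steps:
N(g, I) = sqrt(2)*sqrt(g) (N(g, I) = sqrt(2*g) = sqrt(2)*sqrt(g))
p = -58 + 2*I*sqrt(11) (p = (sqrt(2)*sqrt(-22) - 260) + 202 = (sqrt(2)*(I*sqrt(22)) - 260) + 202 = (2*I*sqrt(11) - 260) + 202 = (-260 + 2*I*sqrt(11)) + 202 = -58 + 2*I*sqrt(11) ≈ -58.0 + 6.6332*I)
p - q(3, -50) = (-58 + 2*I*sqrt(11)) - (-28)*(-50) = (-58 + 2*I*sqrt(11)) - 1*1400 = (-58 + 2*I*sqrt(11)) - 1400 = -1458 + 2*I*sqrt(11)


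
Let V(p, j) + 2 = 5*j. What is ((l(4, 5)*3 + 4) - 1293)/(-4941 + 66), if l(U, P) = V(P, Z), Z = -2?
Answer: 53/195 ≈ 0.27179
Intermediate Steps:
V(p, j) = -2 + 5*j
l(U, P) = -12 (l(U, P) = -2 + 5*(-2) = -2 - 10 = -12)
((l(4, 5)*3 + 4) - 1293)/(-4941 + 66) = ((-12*3 + 4) - 1293)/(-4941 + 66) = ((-36 + 4) - 1293)/(-4875) = (-32 - 1293)*(-1/4875) = -1325*(-1/4875) = 53/195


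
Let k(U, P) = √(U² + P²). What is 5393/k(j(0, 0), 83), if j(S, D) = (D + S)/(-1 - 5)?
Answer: 5393/83 ≈ 64.976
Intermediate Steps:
j(S, D) = -D/6 - S/6 (j(S, D) = (D + S)/(-6) = (D + S)*(-⅙) = -D/6 - S/6)
k(U, P) = √(P² + U²)
5393/k(j(0, 0), 83) = 5393/(√(83² + (-⅙*0 - ⅙*0)²)) = 5393/(√(6889 + (0 + 0)²)) = 5393/(√(6889 + 0²)) = 5393/(√(6889 + 0)) = 5393/(√6889) = 5393/83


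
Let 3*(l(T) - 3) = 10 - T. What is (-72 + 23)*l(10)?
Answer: -147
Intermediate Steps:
l(T) = 19/3 - T/3 (l(T) = 3 + (10 - T)/3 = 3 + (10/3 - T/3) = 19/3 - T/3)
(-72 + 23)*l(10) = (-72 + 23)*(19/3 - ⅓*10) = -49*(19/3 - 10/3) = -49*3 = -147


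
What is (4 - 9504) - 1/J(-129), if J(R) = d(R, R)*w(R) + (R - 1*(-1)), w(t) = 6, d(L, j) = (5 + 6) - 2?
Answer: -702999/74 ≈ -9500.0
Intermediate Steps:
d(L, j) = 9 (d(L, j) = 11 - 2 = 9)
J(R) = 55 + R (J(R) = 9*6 + (R - 1*(-1)) = 54 + (R + 1) = 54 + (1 + R) = 55 + R)
(4 - 9504) - 1/J(-129) = (4 - 9504) - 1/(55 - 129) = -9500 - 1/(-74) = -9500 - 1*(-1/74) = -9500 + 1/74 = -702999/74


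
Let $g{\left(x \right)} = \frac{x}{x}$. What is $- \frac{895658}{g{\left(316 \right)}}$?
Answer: $-895658$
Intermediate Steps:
$g{\left(x \right)} = 1$
$- \frac{895658}{g{\left(316 \right)}} = - \frac{895658}{1} = \left(-895658\right) 1 = -895658$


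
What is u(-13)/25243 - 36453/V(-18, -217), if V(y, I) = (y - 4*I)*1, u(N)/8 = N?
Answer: -920271479/21456550 ≈ -42.890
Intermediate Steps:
u(N) = 8*N
V(y, I) = y - 4*I
u(-13)/25243 - 36453/V(-18, -217) = (8*(-13))/25243 - 36453/(-18 - 4*(-217)) = -104*1/25243 - 36453/(-18 + 868) = -104/25243 - 36453/850 = -920271479/21456550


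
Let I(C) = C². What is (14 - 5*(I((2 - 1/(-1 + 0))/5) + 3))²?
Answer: 196/25 ≈ 7.8400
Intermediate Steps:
(14 - 5*(I((2 - 1/(-1 + 0))/5) + 3))² = (14 - 5*(((2 - 1/(-1 + 0))/5)² + 3))² = (14 - 5*(((2 - 1/(-1))*(⅕))² + 3))² = (14 - 5*(((2 - 1*(-1))*(⅕))² + 3))² = (14 - 5*(((2 + 1)*(⅕))² + 3))² = (14 - 5*((3*(⅕))² + 3))² = (14 - 5*((⅗)² + 3))² = (14 - 5*(9/25 + 3))² = (14 - 5*84/25)² = (14 - 84/5)² = (-14/5)² = 196/25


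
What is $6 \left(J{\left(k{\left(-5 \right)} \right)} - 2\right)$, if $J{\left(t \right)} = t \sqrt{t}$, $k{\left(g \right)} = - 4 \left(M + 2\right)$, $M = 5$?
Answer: $-12 - 336 i \sqrt{7} \approx -12.0 - 888.97 i$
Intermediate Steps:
$k{\left(g \right)} = -28$ ($k{\left(g \right)} = - 4 \left(5 + 2\right) = \left(-4\right) 7 = -28$)
$J{\left(t \right)} = t^{\frac{3}{2}}$
$6 \left(J{\left(k{\left(-5 \right)} \right)} - 2\right) = 6 \left(\left(-28\right)^{\frac{3}{2}} - 2\right) = 6 \left(- 56 i \sqrt{7} - 2\right) = 6 \left(-2 - 56 i \sqrt{7}\right) = -12 - 336 i \sqrt{7}$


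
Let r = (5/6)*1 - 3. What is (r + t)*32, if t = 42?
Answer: 3824/3 ≈ 1274.7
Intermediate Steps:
r = -13/6 (r = (5*(⅙))*1 - 3 = (⅚)*1 - 3 = ⅚ - 3 = -13/6 ≈ -2.1667)
(r + t)*32 = (-13/6 + 42)*32 = (239/6)*32 = 3824/3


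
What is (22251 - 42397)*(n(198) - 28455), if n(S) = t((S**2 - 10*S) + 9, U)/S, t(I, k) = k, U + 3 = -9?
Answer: 18917436482/33 ≈ 5.7326e+8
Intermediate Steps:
U = -12 (U = -3 - 9 = -12)
n(S) = -12/S
(22251 - 42397)*(n(198) - 28455) = (22251 - 42397)*(-12/198 - 28455) = -20146*(-12*1/198 - 28455) = -20146*(-2/33 - 28455) = -20146*(-939017/33) = 18917436482/33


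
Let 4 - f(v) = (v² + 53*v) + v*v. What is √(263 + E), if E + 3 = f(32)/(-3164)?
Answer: 3*√18157405/791 ≈ 16.161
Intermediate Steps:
f(v) = 4 - 53*v - 2*v² (f(v) = 4 - ((v² + 53*v) + v*v) = 4 - ((v² + 53*v) + v²) = 4 - (2*v² + 53*v) = 4 + (-53*v - 2*v²) = 4 - 53*v - 2*v²)
E = -1438/791 (E = -3 + (4 - 53*32 - 2*32²)/(-3164) = -3 + (4 - 1696 - 2*1024)*(-1/3164) = -3 + (4 - 1696 - 2048)*(-1/3164) = -3 - 3740*(-1/3164) = -3 + 935/791 = -1438/791 ≈ -1.8180)
√(263 + E) = √(263 - 1438/791) = √(206595/791) = 3*√18157405/791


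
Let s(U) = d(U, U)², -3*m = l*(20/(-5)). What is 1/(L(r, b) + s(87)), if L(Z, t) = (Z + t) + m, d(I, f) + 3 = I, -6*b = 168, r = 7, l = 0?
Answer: 1/7035 ≈ 0.00014215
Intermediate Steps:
b = -28 (b = -⅙*168 = -28)
d(I, f) = -3 + I
m = 0 (m = -0*20/(-5) = -0*20*(-⅕) = -0*(-4) = -⅓*0 = 0)
s(U) = (-3 + U)²
L(Z, t) = Z + t (L(Z, t) = (Z + t) + 0 = Z + t)
1/(L(r, b) + s(87)) = 1/((7 - 28) + (-3 + 87)²) = 1/(-21 + 84²) = 1/(-21 + 7056) = 1/7035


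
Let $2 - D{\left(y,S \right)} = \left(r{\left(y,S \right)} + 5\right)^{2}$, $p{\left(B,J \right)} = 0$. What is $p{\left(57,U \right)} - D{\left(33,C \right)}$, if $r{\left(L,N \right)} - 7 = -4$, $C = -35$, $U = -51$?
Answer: $62$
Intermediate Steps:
$r{\left(L,N \right)} = 3$ ($r{\left(L,N \right)} = 7 - 4 = 3$)
$D{\left(y,S \right)} = -62$ ($D{\left(y,S \right)} = 2 - \left(3 + 5\right)^{2} = 2 - 8^{2} = 2 - 64 = -62$)
$p{\left(57,U \right)} - D{\left(33,C \right)} = 0 - -62 = 0 + 62 = 62$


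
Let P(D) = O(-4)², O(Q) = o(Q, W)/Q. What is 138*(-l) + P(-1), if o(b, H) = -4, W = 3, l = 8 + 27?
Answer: -4829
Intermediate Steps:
l = 35
O(Q) = -4/Q
P(D) = 1 (P(D) = (-4/(-4))² = (-4*(-¼))² = 1² = 1)
138*(-l) + P(-1) = 138*(-1*35) + 1 = 138*(-35) + 1 = -4830 + 1 = -4829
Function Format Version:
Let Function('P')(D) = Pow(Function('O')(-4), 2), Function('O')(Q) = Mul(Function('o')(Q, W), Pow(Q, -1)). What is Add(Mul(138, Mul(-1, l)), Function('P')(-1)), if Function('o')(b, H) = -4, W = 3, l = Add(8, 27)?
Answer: -4829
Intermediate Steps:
l = 35
Function('O')(Q) = Mul(-4, Pow(Q, -1))
Function('P')(D) = 1 (Function('P')(D) = Pow(Mul(-4, Pow(-4, -1)), 2) = Pow(Mul(-4, Rational(-1, 4)), 2) = Pow(1, 2) = 1)
Add(Mul(138, Mul(-1, l)), Function('P')(-1)) = Add(Mul(138, Mul(-1, 35)), 1) = Add(Mul(138, -35), 1) = Add(-4830, 1) = -4829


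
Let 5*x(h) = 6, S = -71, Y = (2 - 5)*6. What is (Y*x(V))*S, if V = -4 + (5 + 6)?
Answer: 7668/5 ≈ 1533.6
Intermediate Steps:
Y = -18 (Y = -3*6 = -18)
V = 7 (V = -4 + 11 = 7)
x(h) = 6/5 (x(h) = (⅕)*6 = 6/5)
(Y*x(V))*S = -18*6/5*(-71) = -108/5*(-71) = 7668/5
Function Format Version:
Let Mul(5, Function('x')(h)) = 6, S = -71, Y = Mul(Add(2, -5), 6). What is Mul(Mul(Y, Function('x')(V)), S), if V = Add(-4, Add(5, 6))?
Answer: Rational(7668, 5) ≈ 1533.6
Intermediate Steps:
Y = -18 (Y = Mul(-3, 6) = -18)
V = 7 (V = Add(-4, 11) = 7)
Function('x')(h) = Rational(6, 5) (Function('x')(h) = Mul(Rational(1, 5), 6) = Rational(6, 5))
Mul(Mul(Y, Function('x')(V)), S) = Mul(Mul(-18, Rational(6, 5)), -71) = Mul(Rational(-108, 5), -71) = Rational(7668, 5)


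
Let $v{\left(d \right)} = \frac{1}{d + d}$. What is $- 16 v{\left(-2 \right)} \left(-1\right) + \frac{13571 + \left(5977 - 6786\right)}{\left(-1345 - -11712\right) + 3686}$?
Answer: $- \frac{43450}{14053} \approx -3.0919$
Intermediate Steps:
$v{\left(d \right)} = \frac{1}{2 d}$
$- 16 v{\left(-2 \right)} \left(-1\right) + \frac{13571 + \left(5977 - 6786\right)}{\left(-1345 - -11712\right) + 3686} = - 16 \frac{1}{2 \left(-2\right)} \left(-1\right) + \frac{13571 + \left(5977 - 6786\right)}{\left(-1345 - -11712\right) + 3686} = - 16 \cdot \frac{1}{2} \left(- \frac{1}{2}\right) \left(-1\right) + \frac{13571 - 809}{\left(-1345 + 11712\right) + 3686} = \left(-16\right) \left(- \frac{1}{4}\right) \left(-1\right) + \frac{12762}{10367 + 3686} = 4 \left(-1\right) + \frac{12762}{14053} = -4 + 12762 \cdot \frac{1}{14053} = -4 + \frac{12762}{14053} = - \frac{43450}{14053}$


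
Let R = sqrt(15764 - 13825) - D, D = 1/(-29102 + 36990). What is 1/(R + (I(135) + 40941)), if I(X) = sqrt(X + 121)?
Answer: 2548366812720/104373338579869409 - 62220544*sqrt(1939)/104373338579869409 ≈ 2.4390e-5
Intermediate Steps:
I(X) = sqrt(121 + X)
D = 1/7888 ≈ 0.00012677
R = -1/7888 + sqrt(1939) (R = sqrt(15764 - 13825) - 1*1/7888 = sqrt(1939) - 1/7888 = -1/7888 + sqrt(1939) ≈ 44.034)
1/(R + (I(135) + 40941)) = 1/((-1/7888 + sqrt(1939)) + (sqrt(121 + 135) + 40941)) = 1/((-1/7888 + sqrt(1939)) + (sqrt(256) + 40941)) = 1/((-1/7888 + sqrt(1939)) + (16 + 40941)) = 1/((-1/7888 + sqrt(1939)) + 40957) = 1/(323068815/7888 + sqrt(1939))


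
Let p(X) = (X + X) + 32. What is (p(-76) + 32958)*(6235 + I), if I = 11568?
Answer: 584614914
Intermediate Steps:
p(X) = 32 + 2*X (p(X) = 2*X + 32 = 32 + 2*X)
(p(-76) + 32958)*(6235 + I) = ((32 + 2*(-76)) + 32958)*(6235 + 11568) = ((32 - 152) + 32958)*17803 = (-120 + 32958)*17803 = 32838*17803 = 584614914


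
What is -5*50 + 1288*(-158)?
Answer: -203754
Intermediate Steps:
-5*50 + 1288*(-158) = -250 - 203504 = -203754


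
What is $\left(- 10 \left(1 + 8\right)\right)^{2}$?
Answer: $8100$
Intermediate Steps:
$\left(- 10 \left(1 + 8\right)\right)^{2} = \left(\left(-10\right) 9\right)^{2} = \left(-90\right)^{2} = 8100$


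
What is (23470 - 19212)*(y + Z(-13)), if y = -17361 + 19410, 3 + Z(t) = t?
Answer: 8656514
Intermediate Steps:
Z(t) = -3 + t
y = 2049
(23470 - 19212)*(y + Z(-13)) = (23470 - 19212)*(2049 + (-3 - 13)) = 4258*(2049 - 16) = 4258*2033 = 8656514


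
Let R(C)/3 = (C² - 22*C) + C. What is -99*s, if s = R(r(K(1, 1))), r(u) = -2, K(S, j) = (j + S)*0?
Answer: -13662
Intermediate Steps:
K(S, j) = 0 (K(S, j) = (S + j)*0 = 0)
R(C) = -63*C + 3*C² (R(C) = 3*((C² - 22*C) + C) = 3*(C² - 21*C) = -63*C + 3*C²)
s = 138 (s = 3*(-2)*(-21 - 2) = 3*(-2)*(-23) = 138)
-99*s = -99*138 = -13662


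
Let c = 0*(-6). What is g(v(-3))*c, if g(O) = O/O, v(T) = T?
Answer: 0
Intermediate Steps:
c = 0
g(O) = 1
g(v(-3))*c = 1*0 = 0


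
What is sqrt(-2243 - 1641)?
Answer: 2*I*sqrt(971) ≈ 62.322*I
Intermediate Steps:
sqrt(-2243 - 1641) = sqrt(-3884) = 2*I*sqrt(971)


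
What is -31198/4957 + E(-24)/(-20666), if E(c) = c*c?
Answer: -323796550/51220681 ≈ -6.3216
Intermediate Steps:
E(c) = c**2
-31198/4957 + E(-24)/(-20666) = -31198/4957 + (-24)**2/(-20666) = -31198*1/4957 + 576*(-1/20666) = -31198/4957 - 288/10333 = -323796550/51220681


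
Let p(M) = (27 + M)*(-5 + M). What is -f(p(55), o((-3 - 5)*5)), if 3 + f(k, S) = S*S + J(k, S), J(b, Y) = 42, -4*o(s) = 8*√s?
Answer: 121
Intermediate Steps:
o(s) = -2*√s
p(M) = (-5 + M)*(27 + M)
f(k, S) = 39 + S² (f(k, S) = -3 + (S*S + 42) = -3 + (S² + 42) = -3 + (42 + S²) = 39 + S²)
-f(p(55), o((-3 - 5)*5)) = -(39 + (-2*√5*√(-3 - 5))²) = -(39 + (-2*2*I*√10)²) = -(39 + (-4*I*√10)²) = -(39 - 160) = -1*(-121) = 121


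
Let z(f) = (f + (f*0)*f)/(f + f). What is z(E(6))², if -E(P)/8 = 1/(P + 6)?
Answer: ¼ ≈ 0.25000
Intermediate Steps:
E(P) = -8/(6 + P) (E(P) = -8/(P + 6) = -8/(6 + P))
z(f) = ½ (z(f) = (f + 0*f)/((2*f)) = (f + 0)*(1/(2*f)) = f*(1/(2*f)) = ½)
z(E(6))² = (½)² = ¼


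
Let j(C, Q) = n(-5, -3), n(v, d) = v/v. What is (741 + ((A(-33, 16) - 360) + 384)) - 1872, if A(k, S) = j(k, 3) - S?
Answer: -1122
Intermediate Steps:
n(v, d) = 1
j(C, Q) = 1
A(k, S) = 1 - S
(741 + ((A(-33, 16) - 360) + 384)) - 1872 = (741 + (((1 - 1*16) - 360) + 384)) - 1872 = (741 + (((1 - 16) - 360) + 384)) - 1872 = (741 + ((-15 - 360) + 384)) - 1872 = (741 + (-375 + 384)) - 1872 = (741 + 9) - 1872 = 750 - 1872 = -1122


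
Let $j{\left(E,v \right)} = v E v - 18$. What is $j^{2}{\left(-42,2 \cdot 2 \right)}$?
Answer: $476100$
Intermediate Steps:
$j{\left(E,v \right)} = -18 + E v^{2}$ ($j{\left(E,v \right)} = E v v - 18 = E v^{2} - 18 = -18 + E v^{2}$)
$j^{2}{\left(-42,2 \cdot 2 \right)} = \left(-18 - 42 \left(2 \cdot 2\right)^{2}\right)^{2} = \left(-18 - 42 \cdot 4^{2}\right)^{2} = \left(-18 - 672\right)^{2} = \left(-690\right)^{2} = 476100$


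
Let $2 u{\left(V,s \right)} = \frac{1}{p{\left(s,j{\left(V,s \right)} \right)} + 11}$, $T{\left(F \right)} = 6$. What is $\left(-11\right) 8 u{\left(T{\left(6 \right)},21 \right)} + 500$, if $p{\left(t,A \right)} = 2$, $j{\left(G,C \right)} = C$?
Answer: $\frac{6456}{13} \approx 496.62$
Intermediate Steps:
$u{\left(V,s \right)} = \frac{1}{26}$ ($u{\left(V,s \right)} = \frac{1}{2 \left(2 + 11\right)} = \frac{1}{2 \cdot 13} = \frac{1}{2} \cdot \frac{1}{13} = \frac{1}{26}$)
$\left(-11\right) 8 u{\left(T{\left(6 \right)},21 \right)} + 500 = \left(-11\right) 8 \cdot \frac{1}{26} + 500 = \left(-88\right) \frac{1}{26} + 500 = - \frac{44}{13} + 500 = \frac{6456}{13}$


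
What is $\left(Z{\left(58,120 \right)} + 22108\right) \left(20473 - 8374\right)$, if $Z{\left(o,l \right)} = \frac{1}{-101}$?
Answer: $\frac{27015941793}{101} \approx 2.6748 \cdot 10^{8}$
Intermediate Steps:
$Z{\left(o,l \right)} = - \frac{1}{101}$
$\left(Z{\left(58,120 \right)} + 22108\right) \left(20473 - 8374\right) = \left(- \frac{1}{101} + 22108\right) \left(20473 - 8374\right) = \frac{2232907}{101} \cdot 12099 = \frac{27015941793}{101}$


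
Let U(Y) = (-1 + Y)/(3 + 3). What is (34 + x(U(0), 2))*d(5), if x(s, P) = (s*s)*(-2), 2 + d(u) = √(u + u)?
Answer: -611/9 + 611*√10/18 ≈ 39.453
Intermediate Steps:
d(u) = -2 + √2*√u (d(u) = -2 + √(u + u) = -2 + √(2*u) = -2 + √2*√u)
U(Y) = -⅙ + Y/6 (U(Y) = (-1 + Y)/6 = (-1 + Y)*(⅙) = -⅙ + Y/6)
x(s, P) = -2*s² (x(s, P) = s²*(-2) = -2*s²)
(34 + x(U(0), 2))*d(5) = (34 - 2*(-⅙ + (⅙)*0)²)*(-2 + √2*√5) = (34 - 2*(-⅙ + 0)²)*(-2 + √10) = (34 - 2*(-⅙)²)*(-2 + √10) = (34 - 2*1/36)*(-2 + √10) = (34 - 1/18)*(-2 + √10) = 611*(-2 + √10)/18 = -611/9 + 611*√10/18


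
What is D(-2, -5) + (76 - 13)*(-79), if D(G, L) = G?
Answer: -4979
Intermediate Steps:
D(-2, -5) + (76 - 13)*(-79) = -2 + (76 - 13)*(-79) = -2 + 63*(-79) = -2 - 4977 = -4979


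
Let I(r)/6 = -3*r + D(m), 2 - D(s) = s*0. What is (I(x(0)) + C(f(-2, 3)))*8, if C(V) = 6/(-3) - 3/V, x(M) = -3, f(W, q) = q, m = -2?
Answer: 504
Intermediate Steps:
D(s) = 2 (D(s) = 2 - s*0 = 2 - 1*0 = 2 + 0 = 2)
C(V) = -2 - 3/V (C(V) = 6*(-1/3) - 3/V = -2 - 3/V)
I(r) = 12 - 18*r (I(r) = 6*(-3*r + 2) = 6*(2 - 3*r) = 12 - 18*r)
(I(x(0)) + C(f(-2, 3)))*8 = ((12 - 18*(-3)) + (-2 - 3/3))*8 = ((12 + 54) + (-2 - 3*1/3))*8 = (66 + (-2 - 1))*8 = (66 - 3)*8 = 63*8 = 504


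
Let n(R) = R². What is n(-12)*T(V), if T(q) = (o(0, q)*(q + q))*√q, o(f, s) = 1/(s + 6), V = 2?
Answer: 72*√2 ≈ 101.82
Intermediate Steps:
o(f, s) = 1/(6 + s)
T(q) = 2*q^(3/2)/(6 + q) (T(q) = ((q + q)/(6 + q))*√q = ((2*q)/(6 + q))*√q = (2*q/(6 + q))*√q = 2*q^(3/2)/(6 + q))
n(-12)*T(V) = (-12)²*(2*2^(3/2)/(6 + 2)) = 144*(2*(2*√2)/8) = 144*(2*(2*√2)*(⅛)) = 144*(√2/2) = 72*√2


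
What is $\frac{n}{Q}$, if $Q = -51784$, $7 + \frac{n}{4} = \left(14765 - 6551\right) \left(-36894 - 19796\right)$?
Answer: $\frac{465651667}{12946} \approx 35969.0$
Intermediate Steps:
$n = -1862606668$ ($n = -28 + 4 \left(14765 - 6551\right) \left(-36894 - 19796\right) = -28 + 4 \cdot 8214 \left(-56690\right) = -28 + 4 \left(-465651660\right) = -28 - 1862606640 = -1862606668$)
$\frac{n}{Q} = - \frac{1862606668}{-51784} = \left(-1862606668\right) \left(- \frac{1}{51784}\right) = \frac{465651667}{12946}$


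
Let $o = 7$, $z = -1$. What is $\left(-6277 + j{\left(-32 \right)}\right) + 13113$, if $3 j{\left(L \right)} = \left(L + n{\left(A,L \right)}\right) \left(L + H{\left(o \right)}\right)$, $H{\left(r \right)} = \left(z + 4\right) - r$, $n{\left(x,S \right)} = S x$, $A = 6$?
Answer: $9524$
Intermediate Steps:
$H{\left(r \right)} = 3 - r$ ($H{\left(r \right)} = \left(-1 + 4\right) - r = 3 - r$)
$j{\left(L \right)} = \frac{7 L \left(-4 + L\right)}{3}$ ($j{\left(L \right)} = \frac{\left(L + L 6\right) \left(L + \left(3 - 7\right)\right)}{3} = \frac{\left(L + 6 L\right) \left(L + \left(3 - 7\right)\right)}{3} = \frac{7 L \left(L - 4\right)}{3} = \frac{7 L \left(-4 + L\right)}{3}$)
$\left(-6277 + j{\left(-32 \right)}\right) + 13113 = \left(-6277 + \frac{7}{3} \left(-32\right) \left(-4 - 32\right)\right) + 13113 = \left(-6277 + \frac{7}{3} \left(-32\right) \left(-36\right)\right) + 13113 = \left(-6277 + 2688\right) + 13113 = -3589 + 13113 = 9524$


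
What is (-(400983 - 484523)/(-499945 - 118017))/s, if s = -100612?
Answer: 20885/15543598186 ≈ 1.3436e-6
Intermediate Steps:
(-(400983 - 484523)/(-499945 - 118017))/s = -(400983 - 484523)/(-499945 - 118017)/(-100612) = -(-83540)/(-617962)*(-1/100612) = -(-83540)*(-1)/617962*(-1/100612) = -1*41770/308981*(-1/100612) = -41770/308981*(-1/100612) = 20885/15543598186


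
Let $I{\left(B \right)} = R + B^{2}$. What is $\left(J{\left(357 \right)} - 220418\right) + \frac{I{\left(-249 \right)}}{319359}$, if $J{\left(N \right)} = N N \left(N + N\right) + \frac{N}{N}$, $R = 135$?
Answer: $\frac{9663608445269}{106453} \approx 9.0778 \cdot 10^{7}$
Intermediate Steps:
$J{\left(N \right)} = 1 + 2 N^{3}$ ($J{\left(N \right)} = N N 2 N + 1 = N 2 N^{2} + 1 = 2 N^{3} + 1 = 1 + 2 N^{3}$)
$I{\left(B \right)} = 135 + B^{2}$
$\left(J{\left(357 \right)} - 220418\right) + \frac{I{\left(-249 \right)}}{319359} = \left(\left(1 + 2 \cdot 357^{3}\right) - 220418\right) + \frac{135 + \left(-249\right)^{2}}{319359} = \left(\left(1 + 2 \cdot 45499293\right) - 220418\right) + \left(135 + 62001\right) \frac{1}{319359} = \left(\left(1 + 90998586\right) - 220418\right) + 62136 \cdot \frac{1}{319359} = \left(90998587 - 220418\right) + \frac{20712}{106453} = 90778169 + \frac{20712}{106453} = \frac{9663608445269}{106453}$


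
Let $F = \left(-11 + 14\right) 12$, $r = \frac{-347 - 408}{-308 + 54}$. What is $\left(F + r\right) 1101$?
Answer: $\frac{10898799}{254} \approx 42909.0$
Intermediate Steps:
$r = \frac{755}{254}$ ($r = - \frac{755}{-254} = \left(-755\right) \left(- \frac{1}{254}\right) = \frac{755}{254} \approx 2.9724$)
$F = 36$ ($F = 3 \cdot 12 = 36$)
$\left(F + r\right) 1101 = \left(36 + \frac{755}{254}\right) 1101 = \frac{9899}{254} \cdot 1101 = \frac{10898799}{254}$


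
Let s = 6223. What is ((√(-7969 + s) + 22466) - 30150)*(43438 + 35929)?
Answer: -609856028 + 238101*I*√194 ≈ -6.0986e+8 + 3.3164e+6*I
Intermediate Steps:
((√(-7969 + s) + 22466) - 30150)*(43438 + 35929) = ((√(-7969 + 6223) + 22466) - 30150)*(43438 + 35929) = ((√(-1746) + 22466) - 30150)*79367 = ((3*I*√194 + 22466) - 30150)*79367 = ((22466 + 3*I*√194) - 30150)*79367 = (-7684 + 3*I*√194)*79367 = -609856028 + 238101*I*√194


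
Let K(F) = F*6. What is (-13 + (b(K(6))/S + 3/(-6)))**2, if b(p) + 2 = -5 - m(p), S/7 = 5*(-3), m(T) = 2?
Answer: 881721/4900 ≈ 179.94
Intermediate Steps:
K(F) = 6*F
S = -105 (S = 7*(5*(-3)) = 7*(-15) = -105)
b(p) = -9 (b(p) = -2 + (-5 - 1*2) = -2 + (-5 - 2) = -2 - 7 = -9)
(-13 + (b(K(6))/S + 3/(-6)))**2 = (-13 + (-9/(-105) + 3/(-6)))**2 = (-13 + (-9*(-1/105) + 3*(-1/6)))**2 = (-13 + (3/35 - 1/2))**2 = (-13 - 29/70)**2 = (-939/70)**2 = 881721/4900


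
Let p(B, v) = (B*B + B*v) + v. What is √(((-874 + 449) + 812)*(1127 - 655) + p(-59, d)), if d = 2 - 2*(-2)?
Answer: √185797 ≈ 431.04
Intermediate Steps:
d = 6 (d = 2 + 4 = 6)
p(B, v) = v + B² + B*v (p(B, v) = (B² + B*v) + v = v + B² + B*v)
√(((-874 + 449) + 812)*(1127 - 655) + p(-59, d)) = √(((-874 + 449) + 812)*(1127 - 655) + (6 + (-59)² - 59*6)) = √((-425 + 812)*472 + (6 + 3481 - 354)) = √(387*472 + 3133) = √(182664 + 3133) = √185797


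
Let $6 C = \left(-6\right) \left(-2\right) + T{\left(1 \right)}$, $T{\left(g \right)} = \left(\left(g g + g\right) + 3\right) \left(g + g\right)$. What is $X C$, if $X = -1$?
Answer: $- \frac{11}{3} \approx -3.6667$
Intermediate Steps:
$T{\left(g \right)} = 2 g \left(3 + g + g^{2}\right)$ ($T{\left(g \right)} = \left(\left(g^{2} + g\right) + 3\right) 2 g = \left(\left(g + g^{2}\right) + 3\right) 2 g = \left(3 + g + g^{2}\right) 2 g = 2 g \left(3 + g + g^{2}\right)$)
$C = \frac{11}{3}$ ($C = \frac{\left(-6\right) \left(-2\right) + 2 \cdot 1 \left(3 + 1 + 1^{2}\right)}{6} = \frac{12 + 2 \cdot 1 \left(3 + 1 + 1\right)}{6} = \frac{12 + 2 \cdot 1 \cdot 5}{6} = \frac{12 + 10}{6} = \frac{1}{6} \cdot 22 = \frac{11}{3} \approx 3.6667$)
$X C = \left(-1\right) \frac{11}{3} = - \frac{11}{3}$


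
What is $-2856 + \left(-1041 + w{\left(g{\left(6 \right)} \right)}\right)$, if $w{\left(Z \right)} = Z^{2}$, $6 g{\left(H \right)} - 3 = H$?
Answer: $- \frac{15579}{4} \approx -3894.8$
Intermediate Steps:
$g{\left(H \right)} = \frac{1}{2} + \frac{H}{6}$
$-2856 + \left(-1041 + w{\left(g{\left(6 \right)} \right)}\right) = -2856 - \left(1041 - \left(\frac{1}{2} + \frac{1}{6} \cdot 6\right)^{2}\right) = -2856 - \left(1041 - \left(\frac{1}{2} + 1\right)^{2}\right) = -2856 - \left(1041 - \left(\frac{3}{2}\right)^{2}\right) = -2856 + \left(-1041 + \frac{9}{4}\right) = -2856 - \frac{4155}{4} = - \frac{15579}{4}$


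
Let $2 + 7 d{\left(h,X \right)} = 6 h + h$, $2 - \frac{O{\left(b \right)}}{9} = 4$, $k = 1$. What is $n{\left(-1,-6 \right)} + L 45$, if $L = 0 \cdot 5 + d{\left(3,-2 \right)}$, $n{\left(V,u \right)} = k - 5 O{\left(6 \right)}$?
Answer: $\frac{1492}{7} \approx 213.14$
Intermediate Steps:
$O{\left(b \right)} = -18$ ($O{\left(b \right)} = 18 - 36 = -18$)
$n{\left(V,u \right)} = 91$ ($n{\left(V,u \right)} = 1 - -90 = 1 + 90 = 91$)
$d{\left(h,X \right)} = - \frac{2}{7} + h$ ($d{\left(h,X \right)} = - \frac{2}{7} + \frac{6 h + h}{7} = - \frac{2}{7} + \frac{7 h}{7} = - \frac{2}{7} + h$)
$L = \frac{19}{7}$ ($L = 0 \cdot 5 + \left(- \frac{2}{7} + 3\right) = 0 + \frac{19}{7} = \frac{19}{7} \approx 2.7143$)
$n{\left(-1,-6 \right)} + L 45 = 91 + \frac{19}{7} \cdot 45 = 91 + \frac{855}{7} = \frac{1492}{7}$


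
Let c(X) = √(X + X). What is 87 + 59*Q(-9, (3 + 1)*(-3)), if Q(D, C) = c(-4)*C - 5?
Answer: -208 - 1416*I*√2 ≈ -208.0 - 2002.5*I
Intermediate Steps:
c(X) = √2*√X (c(X) = √(2*X) = √2*√X)
Q(D, C) = -5 + 2*I*C*√2 (Q(D, C) = (√2*√(-4))*C - 5 = (√2*(2*I))*C - 5 = (2*I*√2)*C - 5 = 2*I*C*√2 - 5 = -5 + 2*I*C*√2)
87 + 59*Q(-9, (3 + 1)*(-3)) = 87 + 59*(-5 + 2*I*((3 + 1)*(-3))*√2) = 87 + 59*(-5 + 2*I*(4*(-3))*√2) = 87 + 59*(-5 + 2*I*(-12)*√2) = 87 + 59*(-5 - 24*I*√2) = 87 + (-295 - 1416*I*√2) = -208 - 1416*I*√2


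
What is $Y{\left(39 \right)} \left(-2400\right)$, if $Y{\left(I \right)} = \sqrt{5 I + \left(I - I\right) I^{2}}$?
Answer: $- 2400 \sqrt{195} \approx -33514.0$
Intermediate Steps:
$Y{\left(I \right)} = \sqrt{5} \sqrt{I}$ ($Y{\left(I \right)} = \sqrt{5 I + 0 I^{2}} = \sqrt{5 I + 0} = \sqrt{5 I} = \sqrt{5} \sqrt{I}$)
$Y{\left(39 \right)} \left(-2400\right) = \sqrt{5} \sqrt{39} \left(-2400\right) = \sqrt{195} \left(-2400\right) = - 2400 \sqrt{195}$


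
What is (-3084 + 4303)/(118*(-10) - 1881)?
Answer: -1219/3061 ≈ -0.39824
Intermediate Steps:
(-3084 + 4303)/(118*(-10) - 1881) = 1219/(-1180 - 1881) = 1219/(-3061) = 1219*(-1/3061) = -1219/3061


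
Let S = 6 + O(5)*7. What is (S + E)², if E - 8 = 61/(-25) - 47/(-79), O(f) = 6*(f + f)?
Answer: 728472492036/3900625 ≈ 1.8676e+5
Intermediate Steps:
O(f) = 12*f (O(f) = 6*(2*f) = 12*f)
E = 12156/1975 (E = 8 + (61/(-25) - 47/(-79)) = 8 + (61*(-1/25) - 47*(-1/79)) = 8 + (-61/25 + 47/79) = 8 - 3644/1975 = 12156/1975 ≈ 6.1549)
S = 426 (S = 6 + (12*5)*7 = 6 + 60*7 = 6 + 420 = 426)
(S + E)² = (426 + 12156/1975)² = (853506/1975)² = 728472492036/3900625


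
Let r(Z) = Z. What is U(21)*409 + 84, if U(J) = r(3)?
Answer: 1311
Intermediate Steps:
U(J) = 3
U(21)*409 + 84 = 3*409 + 84 = 1227 + 84 = 1311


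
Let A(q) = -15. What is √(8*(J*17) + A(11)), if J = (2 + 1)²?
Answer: √1209 ≈ 34.771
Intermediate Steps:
J = 9 (J = 3² = 9)
√(8*(J*17) + A(11)) = √(8*(9*17) - 15) = √(8*153 - 15) = √(1224 - 15) = √1209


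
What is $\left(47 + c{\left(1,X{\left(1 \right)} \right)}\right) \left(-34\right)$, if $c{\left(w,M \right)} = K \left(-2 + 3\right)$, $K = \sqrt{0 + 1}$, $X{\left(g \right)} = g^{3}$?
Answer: $-1632$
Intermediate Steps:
$K = 1$ ($K = \sqrt{1} = 1$)
$c{\left(w,M \right)} = 1$ ($c{\left(w,M \right)} = 1 \left(-2 + 3\right) = 1 \cdot 1 = 1$)
$\left(47 + c{\left(1,X{\left(1 \right)} \right)}\right) \left(-34\right) = \left(47 + 1\right) \left(-34\right) = 48 \left(-34\right) = -1632$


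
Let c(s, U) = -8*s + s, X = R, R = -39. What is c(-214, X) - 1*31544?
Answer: -30046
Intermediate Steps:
X = -39
c(s, U) = -7*s
c(-214, X) - 1*31544 = -7*(-214) - 1*31544 = 1498 - 31544 = -30046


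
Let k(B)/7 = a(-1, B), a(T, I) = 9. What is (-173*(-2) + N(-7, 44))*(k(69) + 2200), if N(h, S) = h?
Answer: 767157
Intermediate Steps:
k(B) = 63 (k(B) = 7*9 = 63)
(-173*(-2) + N(-7, 44))*(k(69) + 2200) = (-173*(-2) - 7)*(63 + 2200) = (346 - 7)*2263 = 339*2263 = 767157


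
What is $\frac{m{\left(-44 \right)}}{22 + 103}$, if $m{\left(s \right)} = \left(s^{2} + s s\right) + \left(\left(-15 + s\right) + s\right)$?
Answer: $\frac{3769}{125} \approx 30.152$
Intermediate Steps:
$m{\left(s \right)} = -15 + 2 s + 2 s^{2}$ ($m{\left(s \right)} = \left(s^{2} + s^{2}\right) + \left(-15 + 2 s\right) = 2 s^{2} + \left(-15 + 2 s\right) = -15 + 2 s + 2 s^{2}$)
$\frac{m{\left(-44 \right)}}{22 + 103} = \frac{-15 + 2 \left(-44\right) + 2 \left(-44\right)^{2}}{22 + 103} = \frac{-15 - 88 + 2 \cdot 1936}{125} = \left(-15 - 88 + 3872\right) \frac{1}{125} = 3769 \cdot \frac{1}{125} = \frac{3769}{125}$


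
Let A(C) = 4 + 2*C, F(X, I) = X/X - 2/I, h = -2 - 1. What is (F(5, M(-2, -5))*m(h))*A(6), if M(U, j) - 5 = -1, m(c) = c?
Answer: -24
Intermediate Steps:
h = -3
M(U, j) = 4 (M(U, j) = 5 - 1 = 4)
F(X, I) = 1 - 2/I
(F(5, M(-2, -5))*m(h))*A(6) = (((-2 + 4)/4)*(-3))*(4 + 2*6) = (((¼)*2)*(-3))*(4 + 12) = ((½)*(-3))*16 = -3/2*16 = -24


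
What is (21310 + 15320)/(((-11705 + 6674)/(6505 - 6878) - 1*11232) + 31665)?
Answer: 455433/254218 ≈ 1.7915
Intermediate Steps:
(21310 + 15320)/(((-11705 + 6674)/(6505 - 6878) - 1*11232) + 31665) = 36630/((-5031/(-373) - 11232) + 31665) = 36630/((-5031*(-1/373) - 11232) + 31665) = 36630/((5031/373 - 11232) + 31665) = 36630/(-4184505/373 + 31665) = 36630/(7626540/373) = 36630*(373/7626540) = 455433/254218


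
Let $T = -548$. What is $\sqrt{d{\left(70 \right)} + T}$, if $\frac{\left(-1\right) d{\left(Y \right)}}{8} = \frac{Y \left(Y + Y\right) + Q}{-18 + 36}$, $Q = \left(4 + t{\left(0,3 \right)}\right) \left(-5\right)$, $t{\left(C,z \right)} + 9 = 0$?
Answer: $\frac{2 i \sqrt{11058}}{3} \approx 70.105 i$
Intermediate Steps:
$t{\left(C,z \right)} = -9$ ($t{\left(C,z \right)} = -9 + 0 = -9$)
$Q = 25$ ($Q = \left(4 - 9\right) \left(-5\right) = \left(-5\right) \left(-5\right) = 25$)
$d{\left(Y \right)} = - \frac{100}{9} - \frac{8 Y^{2}}{9}$ ($d{\left(Y \right)} = - 8 \frac{Y \left(Y + Y\right) + 25}{-18 + 36} = - 8 \frac{Y 2 Y + 25}{18} = - 8 \left(2 Y^{2} + 25\right) \frac{1}{18} = - 8 \left(25 + 2 Y^{2}\right) \frac{1}{18} = - 8 \left(\frac{25}{18} + \frac{Y^{2}}{9}\right) = - \frac{100}{9} - \frac{8 Y^{2}}{9}$)
$\sqrt{d{\left(70 \right)} + T} = \sqrt{\left(- \frac{100}{9} - \frac{8 \cdot 70^{2}}{9}\right) - 548} = \sqrt{\left(- \frac{100}{9} - \frac{39200}{9}\right) - 548} = \sqrt{- \frac{13100}{3} - 548} = \sqrt{- \frac{14744}{3}} = \frac{2 i \sqrt{11058}}{3}$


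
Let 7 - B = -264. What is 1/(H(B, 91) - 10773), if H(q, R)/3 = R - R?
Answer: -1/10773 ≈ -9.2825e-5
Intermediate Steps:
B = 271 (B = 7 - 1*(-264) = 7 + 264 = 271)
H(q, R) = 0 (H(q, R) = 3*(R - R) = 3*0 = 0)
1/(H(B, 91) - 10773) = 1/(0 - 10773) = 1/(-10773) = -1/10773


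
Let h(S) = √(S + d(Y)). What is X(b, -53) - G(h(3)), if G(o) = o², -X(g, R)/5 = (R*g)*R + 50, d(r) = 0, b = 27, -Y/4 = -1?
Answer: -379468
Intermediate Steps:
Y = 4 (Y = -4*(-1) = 4)
X(g, R) = -250 - 5*g*R² (X(g, R) = -5*((R*g)*R + 50) = -5*(g*R² + 50) = -5*(50 + g*R²) = -250 - 5*g*R²)
h(S) = √S (h(S) = √(S + 0) = √S)
X(b, -53) - G(h(3)) = (-250 - 5*27*(-53)²) - (√3)² = (-250 - 5*27*2809) - 1*3 = (-250 - 379215) - 3 = -379465 - 3 = -379468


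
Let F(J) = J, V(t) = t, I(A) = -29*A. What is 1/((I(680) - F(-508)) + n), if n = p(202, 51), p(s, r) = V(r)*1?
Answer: -1/19161 ≈ -5.2189e-5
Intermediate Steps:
p(s, r) = r (p(s, r) = r*1 = r)
n = 51
1/((I(680) - F(-508)) + n) = 1/((-29*680 - 1*(-508)) + 51) = 1/((-19720 + 508) + 51) = 1/(-19212 + 51) = 1/(-19161) = -1/19161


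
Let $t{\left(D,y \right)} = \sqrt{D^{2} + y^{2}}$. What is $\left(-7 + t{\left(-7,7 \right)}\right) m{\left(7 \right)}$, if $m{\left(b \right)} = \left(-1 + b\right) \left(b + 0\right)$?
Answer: $-294 + 294 \sqrt{2} \approx 121.78$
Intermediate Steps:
$m{\left(b \right)} = b \left(-1 + b\right)$ ($m{\left(b \right)} = \left(-1 + b\right) b = b \left(-1 + b\right)$)
$\left(-7 + t{\left(-7,7 \right)}\right) m{\left(7 \right)} = \left(-7 + \sqrt{\left(-7\right)^{2} + 7^{2}}\right) 7 \left(-1 + 7\right) = \left(-7 + \sqrt{49 + 49}\right) 7 \cdot 6 = \left(-7 + \sqrt{98}\right) 42 = \left(-7 + 7 \sqrt{2}\right) 42 = -294 + 294 \sqrt{2}$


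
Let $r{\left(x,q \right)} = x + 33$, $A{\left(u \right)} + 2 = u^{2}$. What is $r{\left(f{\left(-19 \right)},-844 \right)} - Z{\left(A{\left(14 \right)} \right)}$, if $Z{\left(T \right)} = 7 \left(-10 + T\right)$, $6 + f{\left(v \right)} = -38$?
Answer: $-1299$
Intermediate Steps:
$f{\left(v \right)} = -44$ ($f{\left(v \right)} = -6 - 38 = -44$)
$A{\left(u \right)} = -2 + u^{2}$
$r{\left(x,q \right)} = 33 + x$
$Z{\left(T \right)} = -70 + 7 T$
$r{\left(f{\left(-19 \right)},-844 \right)} - Z{\left(A{\left(14 \right)} \right)} = \left(33 - 44\right) - \left(-70 + 7 \left(-2 + 14^{2}\right)\right) = -11 - \left(-70 + 7 \left(-2 + 196\right)\right) = -11 - \left(-70 + 7 \cdot 194\right) = -11 - \left(-70 + 1358\right) = -11 - 1288 = -1299$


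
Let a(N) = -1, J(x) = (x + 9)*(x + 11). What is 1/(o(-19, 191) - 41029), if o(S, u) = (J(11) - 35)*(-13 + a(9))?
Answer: -1/46699 ≈ -2.1414e-5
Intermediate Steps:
J(x) = (9 + x)*(11 + x)
o(S, u) = -5670 (o(S, u) = ((99 + 11² + 20*11) - 35)*(-13 - 1) = ((99 + 121 + 220) - 35)*(-14) = (440 - 35)*(-14) = 405*(-14) = -5670)
1/(o(-19, 191) - 41029) = 1/(-5670 - 41029) = 1/(-46699) = -1/46699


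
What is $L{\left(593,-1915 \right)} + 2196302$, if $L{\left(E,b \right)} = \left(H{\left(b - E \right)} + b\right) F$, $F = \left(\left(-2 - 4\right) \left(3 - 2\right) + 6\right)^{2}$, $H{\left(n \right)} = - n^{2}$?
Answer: $2196302$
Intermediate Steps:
$F = 0$ ($F = \left(\left(-6\right) 1 + 6\right)^{2} = \left(-6 + 6\right)^{2} = 0^{2} = 0$)
$L{\left(E,b \right)} = 0$ ($L{\left(E,b \right)} = \left(- \left(b - E\right)^{2} + b\right) 0 = \left(b - \left(b - E\right)^{2}\right) 0 = 0$)
$L{\left(593,-1915 \right)} + 2196302 = 0 + 2196302 = 2196302$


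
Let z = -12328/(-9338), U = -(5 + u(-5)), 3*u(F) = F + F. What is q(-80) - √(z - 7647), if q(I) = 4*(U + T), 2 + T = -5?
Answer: -104/3 - I*√315070819/203 ≈ -34.667 - 87.44*I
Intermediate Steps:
T = -7 (T = -2 - 5 = -7)
u(F) = 2*F/3 (u(F) = (F + F)/3 = (2*F)/3 = 2*F/3)
U = -5/3 (U = -(5 + (⅔)*(-5)) = -(5 - 10/3) = -1*5/3 = -5/3 ≈ -1.6667)
z = 268/203 (z = -12328*(-1/9338) = 268/203 ≈ 1.3202)
q(I) = -104/3 (q(I) = 4*(-5/3 - 7) = 4*(-26/3) = -104/3)
q(-80) - √(z - 7647) = -104/3 - √(268/203 - 7647) = -104/3 - √(-1552073/203) = -104/3 - I*√315070819/203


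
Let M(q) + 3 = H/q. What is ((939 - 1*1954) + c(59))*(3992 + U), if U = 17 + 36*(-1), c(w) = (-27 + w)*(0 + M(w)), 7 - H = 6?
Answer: -260299041/59 ≈ -4.4118e+6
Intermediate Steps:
H = 1 (H = 7 - 1*6 = 7 - 6 = 1)
M(q) = -3 + 1/q
c(w) = (-27 + w)*(-3 + 1/w) (c(w) = (-27 + w)*(0 + (-3 + 1/w)) = (-27 + w)*(-3 + 1/w))
U = -19 (U = 17 - 36 = -19)
((939 - 1*1954) + c(59))*(3992 + U) = ((939 - 1*1954) + (82 - 27/59 - 3*59))*(3992 - 19) = ((939 - 1954) + (82 - 27*1/59 - 177))*3973 = (-1015 + (82 - 27/59 - 177))*3973 = (-1015 - 5632/59)*3973 = -65517/59*3973 = -260299041/59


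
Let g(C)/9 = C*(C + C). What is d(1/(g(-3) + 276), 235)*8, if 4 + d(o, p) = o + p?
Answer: 404716/219 ≈ 1848.0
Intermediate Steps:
g(C) = 18*C**2 (g(C) = 9*(C*(C + C)) = 9*(C*(2*C)) = 9*(2*C**2) = 18*C**2)
d(o, p) = -4 + o + p (d(o, p) = -4 + (o + p) = -4 + o + p)
d(1/(g(-3) + 276), 235)*8 = (-4 + 1/(18*(-3)**2 + 276) + 235)*8 = (-4 + 1/(18*9 + 276) + 235)*8 = (-4 + 1/(162 + 276) + 235)*8 = (-4 + 1/438 + 235)*8 = (101179/438)*8 = 404716/219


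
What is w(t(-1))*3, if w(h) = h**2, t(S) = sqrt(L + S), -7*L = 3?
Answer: -30/7 ≈ -4.2857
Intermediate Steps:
L = -3/7 (L = -1/7*3 = -3/7 ≈ -0.42857)
t(S) = sqrt(-3/7 + S)
w(t(-1))*3 = (sqrt(-21 + 49*(-1))/7)**2*3 = (sqrt(-21 - 49)/7)**2*3 = (sqrt(-70)/7)**2*3 = ((I*sqrt(70))/7)**2*3 = (I*sqrt(70)/7)**2*3 = -10/7*3 = -30/7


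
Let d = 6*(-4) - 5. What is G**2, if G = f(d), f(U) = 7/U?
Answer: 49/841 ≈ 0.058264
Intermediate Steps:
d = -29 (d = -24 - 5 = -29)
G = -7/29 (G = 7/(-29) = 7*(-1/29) = -7/29 ≈ -0.24138)
G**2 = (-7/29)**2 = 49/841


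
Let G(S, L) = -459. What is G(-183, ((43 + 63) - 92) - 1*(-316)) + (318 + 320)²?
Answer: 406585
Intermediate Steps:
G(-183, ((43 + 63) - 92) - 1*(-316)) + (318 + 320)² = -459 + (318 + 320)² = -459 + 638² = -459 + 407044 = 406585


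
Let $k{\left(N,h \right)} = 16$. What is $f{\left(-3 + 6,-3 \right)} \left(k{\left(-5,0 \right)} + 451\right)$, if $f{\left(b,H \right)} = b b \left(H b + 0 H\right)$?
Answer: $-37827$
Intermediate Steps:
$f{\left(b,H \right)} = H b^{3}$ ($f{\left(b,H \right)} = b^{2} \left(H b + 0\right) = b^{2} H b = H b^{3}$)
$f{\left(-3 + 6,-3 \right)} \left(k{\left(-5,0 \right)} + 451\right) = - 3 \left(-3 + 6\right)^{3} \left(16 + 451\right) = - 3 \cdot 3^{3} \cdot 467 = \left(-3\right) 27 \cdot 467 = \left(-81\right) 467 = -37827$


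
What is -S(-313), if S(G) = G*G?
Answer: -97969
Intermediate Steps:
S(G) = G**2
-S(-313) = -1*(-313)**2 = -1*97969 = -97969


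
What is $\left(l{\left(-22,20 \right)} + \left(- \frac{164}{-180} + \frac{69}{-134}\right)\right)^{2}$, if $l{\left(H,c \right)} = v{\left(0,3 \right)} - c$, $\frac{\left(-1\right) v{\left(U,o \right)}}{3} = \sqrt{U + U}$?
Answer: $\frac{13973840521}{36360900} \approx 384.31$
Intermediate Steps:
$v{\left(U,o \right)} = - 3 \sqrt{2} \sqrt{U}$ ($v{\left(U,o \right)} = - 3 \sqrt{U + U} = - 3 \sqrt{2 U} = - 3 \sqrt{2} \sqrt{U}$)
$l{\left(H,c \right)} = - c$ ($l{\left(H,c \right)} = - 3 \sqrt{2} \sqrt{0} - c = \left(-3\right) \sqrt{2} \cdot 0 - c = 0 - c = - c$)
$\left(l{\left(-22,20 \right)} + \left(- \frac{164}{-180} + \frac{69}{-134}\right)\right)^{2} = \left(\left(-1\right) 20 + \left(- \frac{164}{-180} + \frac{69}{-134}\right)\right)^{2} = \left(-20 + \left(\left(-164\right) \left(- \frac{1}{180}\right) + 69 \left(- \frac{1}{134}\right)\right)\right)^{2} = \left(-20 + \left(\frac{41}{45} - \frac{69}{134}\right)\right)^{2} = \left(-20 + \frac{2389}{6030}\right)^{2} = \left(- \frac{118211}{6030}\right)^{2} = \frac{13973840521}{36360900}$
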